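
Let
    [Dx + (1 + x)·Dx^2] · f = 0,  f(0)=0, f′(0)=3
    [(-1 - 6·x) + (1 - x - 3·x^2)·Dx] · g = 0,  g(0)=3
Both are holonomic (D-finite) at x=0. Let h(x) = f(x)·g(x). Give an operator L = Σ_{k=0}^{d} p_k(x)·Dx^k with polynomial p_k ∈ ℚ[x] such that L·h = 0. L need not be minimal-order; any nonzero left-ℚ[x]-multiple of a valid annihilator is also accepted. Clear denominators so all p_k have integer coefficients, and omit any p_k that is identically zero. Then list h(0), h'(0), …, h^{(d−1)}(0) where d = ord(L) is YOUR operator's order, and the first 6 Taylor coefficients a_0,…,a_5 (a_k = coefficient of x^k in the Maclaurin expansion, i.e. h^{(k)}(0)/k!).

f: a_k = 0, 3, -3/2, 1, -3/4, 3/5, …
g: a_k = 3, 3, 12, 21, 57, 120, …
Product ⇒ symmetric product L₀, ord ≤ 2.
L = (7 + 12·x) + (1 + 15·x + 15·x^2)·Dx + (-1 + 4·x^2 + 3·x^3)·Dx^2  (order 2).
h: a_k = 0, 9, 9/2, 69/2, 183/4, 3021/20, …
ICs: h(0) = 0, h′(0) = 9.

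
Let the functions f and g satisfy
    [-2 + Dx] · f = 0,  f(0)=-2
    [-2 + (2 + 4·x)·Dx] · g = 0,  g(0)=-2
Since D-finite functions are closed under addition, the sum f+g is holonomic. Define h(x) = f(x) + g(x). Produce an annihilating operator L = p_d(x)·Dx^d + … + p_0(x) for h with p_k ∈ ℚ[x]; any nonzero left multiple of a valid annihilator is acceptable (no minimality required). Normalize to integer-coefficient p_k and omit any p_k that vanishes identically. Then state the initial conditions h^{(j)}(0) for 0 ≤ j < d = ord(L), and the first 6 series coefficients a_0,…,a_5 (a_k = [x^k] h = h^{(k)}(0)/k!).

L = (6 + 8·x) + (-5 - 16·x - 16·x^2)·Dx + (1 + 6·x + 8·x^2)·Dx^2  (order 2).
h: a_k = -4, -6, -3, -11/3, -1/12, -137/60, …
ICs: h(0) = -4, h′(0) = -6.

f: a_k = -2, -4, -4, -8/3, -4/3, -8/15, …
g: a_k = -2, -2, 1, -1, 5/4, -7/4, …
Sum ⇒ L₀ = lclm(L_f,L_g) in ℚ(x)⟨Dx⟩.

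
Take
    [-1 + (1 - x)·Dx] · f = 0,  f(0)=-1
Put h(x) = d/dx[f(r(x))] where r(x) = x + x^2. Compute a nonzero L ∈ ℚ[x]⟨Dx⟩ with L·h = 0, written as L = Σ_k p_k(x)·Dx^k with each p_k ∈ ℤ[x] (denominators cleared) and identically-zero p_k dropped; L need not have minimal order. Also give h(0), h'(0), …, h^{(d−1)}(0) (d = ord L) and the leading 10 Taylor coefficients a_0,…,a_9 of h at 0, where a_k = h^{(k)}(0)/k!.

L = (4 + 6·x + 6·x^2) + (-1 - x + 3·x^2 + 2·x^3)·Dx  (order 1).
h: a_k = -1, -4, -9, -20, -40, -78, -147, -272, -495, -890, …
ICs: h(0) = -1.

f: a_k = -1, -1, -1, -1, -1, -1, -1, -1, -1, -1, …
f∘r: x↦r, Dx↦Dx/r' in L_f ⇒ L₀.
Derive L from L₀ (diff closure).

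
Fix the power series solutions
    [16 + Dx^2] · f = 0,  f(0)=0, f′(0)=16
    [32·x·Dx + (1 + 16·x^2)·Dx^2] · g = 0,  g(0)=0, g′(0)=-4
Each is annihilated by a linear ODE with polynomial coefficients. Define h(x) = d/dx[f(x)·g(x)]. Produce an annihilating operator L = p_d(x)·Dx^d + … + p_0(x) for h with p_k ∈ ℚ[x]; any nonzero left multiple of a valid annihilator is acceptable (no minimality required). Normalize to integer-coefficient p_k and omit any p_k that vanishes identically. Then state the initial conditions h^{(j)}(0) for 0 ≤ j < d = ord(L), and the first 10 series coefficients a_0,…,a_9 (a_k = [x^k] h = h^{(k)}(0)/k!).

L = (14080 + 602112·x^2 + 15106048·x^4 + 50331648·x^6 + 100663296·x^8 + 268435456·x^10 + 2147483648·x^12) + (8704·x + 581632·x^3 + 9175040·x^5 + 41943040·x^7 + 167772160·x^9 + 536870912·x^11)·Dx + (960 + 43520·x^2 + 1093632·x^4 + 4849664·x^6 + 16777216·x^8 + 67108864·x^10 + 268435456·x^12)·Dx^2 + (544·x + 36352·x^3 + 573440·x^5 + 2621440·x^7 + 10485760·x^9 + 33554432·x^11)·Dx^3 + (5 + 368·x^2 + 9344·x^4 + 106496·x^6 + 655360·x^8 + 3145728·x^10 + 8388608·x^12)·Dx^4  (order 4).
h: a_k = 0, -128, 0, 2048, 0, -77824/3, 0, 5636096/15, 0, -16249585664/2835, …
ICs: h(0) = 0, h′(0) = -128, h′′(0) = 0, h′′′(0) = 12288.

f: a_k = 0, 16, 0, -128/3, 0, 512/15, 0, -4096/315, 0, 8192/2835, …
g: a_k = 0, -4, 0, 64/3, 0, -1024/5, 0, 16384/7, 0, -262144/9, …
L₀ := L_f ⊗_s L_g (sym. prod.), ord ≤ 4.
h=h₀': d/dx-closure on L₀ ⇒ L.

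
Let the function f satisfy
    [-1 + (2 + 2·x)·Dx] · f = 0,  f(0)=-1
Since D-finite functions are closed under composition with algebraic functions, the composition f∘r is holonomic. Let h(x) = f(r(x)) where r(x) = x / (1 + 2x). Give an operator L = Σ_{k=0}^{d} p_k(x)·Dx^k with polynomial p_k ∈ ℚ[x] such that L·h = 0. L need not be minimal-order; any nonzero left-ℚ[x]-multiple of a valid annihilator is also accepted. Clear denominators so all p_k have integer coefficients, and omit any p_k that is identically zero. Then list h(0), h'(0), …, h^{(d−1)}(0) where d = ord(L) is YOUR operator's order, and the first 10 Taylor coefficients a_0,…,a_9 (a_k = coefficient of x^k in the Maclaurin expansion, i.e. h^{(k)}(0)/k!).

L = -1 + (2 + 10·x + 12·x^2)·Dx  (order 1).
h: a_k = -1, -1/2, 9/8, -41/16, 757/128, -3543/256, 33645/1024, -162105/2048, 6340365/32768, -31446635/65536, …
ICs: h(0) = -1.

f: a_k = -1, -1/2, 1/8, -1/16, 5/128, -7/256, 21/1024, -33/2048, 429/32768, -715/65536, …
Change of var in L_f (x↦r) gives L₀.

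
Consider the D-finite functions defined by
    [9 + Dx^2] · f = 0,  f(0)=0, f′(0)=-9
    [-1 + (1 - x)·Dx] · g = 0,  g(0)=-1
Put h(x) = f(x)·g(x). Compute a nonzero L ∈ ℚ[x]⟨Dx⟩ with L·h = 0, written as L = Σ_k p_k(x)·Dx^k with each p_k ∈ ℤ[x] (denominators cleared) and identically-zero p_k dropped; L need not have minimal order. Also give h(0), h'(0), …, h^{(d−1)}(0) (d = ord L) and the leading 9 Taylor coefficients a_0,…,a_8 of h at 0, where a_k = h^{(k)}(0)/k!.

f: a_k = 0, -9, 0, 27/2, 0, -243/40, 0, 729/560, 0, …
g: a_k = -1, -1, -1, -1, -1, -1, -1, -1, -1, …
L₀ := L_f ⊗_s L_g (sym. prod.), ord ≤ 2.
L = (-9 + 9·x) + 2·Dx + (-1 + x)·Dx^2  (order 2).
h: a_k = 0, 9, 9, -9/2, -9/2, 63/40, 63/40, 153/560, 153/560, …
ICs: h(0) = 0, h′(0) = 9.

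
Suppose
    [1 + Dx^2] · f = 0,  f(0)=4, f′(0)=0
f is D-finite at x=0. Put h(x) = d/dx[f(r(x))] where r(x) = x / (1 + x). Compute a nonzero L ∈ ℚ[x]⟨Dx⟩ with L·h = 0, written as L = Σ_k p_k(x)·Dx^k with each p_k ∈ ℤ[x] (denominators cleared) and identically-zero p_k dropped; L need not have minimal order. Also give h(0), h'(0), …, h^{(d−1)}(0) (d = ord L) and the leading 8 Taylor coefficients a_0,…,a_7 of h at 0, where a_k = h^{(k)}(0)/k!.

f: a_k = 4, 0, -2, 0, 1/6, 0, -1/180, 0, …
Change of var in L_f (x↦r) gives L₀.
Derive L from L₀ (diff closure).
L = (7 + 12·x + 6·x^2) + (6 + 18·x + 18·x^2 + 6·x^3)·Dx + (1 + 4·x + 6·x^2 + 4·x^3 + x^4)·Dx^2  (order 2).
h: a_k = 0, -4, 12, -70/3, 110/3, -1501/30, 609/10, -16699/252, …
ICs: h(0) = 0, h′(0) = -4.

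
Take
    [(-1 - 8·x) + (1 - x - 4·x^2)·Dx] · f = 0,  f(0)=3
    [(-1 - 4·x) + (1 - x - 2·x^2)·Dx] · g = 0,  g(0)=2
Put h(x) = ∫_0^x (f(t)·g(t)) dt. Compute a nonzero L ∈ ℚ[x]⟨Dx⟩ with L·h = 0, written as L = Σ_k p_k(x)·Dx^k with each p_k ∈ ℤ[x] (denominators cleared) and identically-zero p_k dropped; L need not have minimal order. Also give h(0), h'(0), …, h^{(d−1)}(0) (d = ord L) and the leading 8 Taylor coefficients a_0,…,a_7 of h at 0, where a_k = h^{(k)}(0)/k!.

L = (-2 - 10·x + 18·x^2 + 32·x^3)·Dx + (1 - 2·x - 5·x^2 + 6·x^3 + 8·x^4)·Dx^2  (order 2).
h: a_k = 0, 6, 6, 18, 33, 414/5, 178, 426, …
ICs: h(0) = 0, h′(0) = 6.

f: a_k = 3, 3, 15, 27, 87, 195, 543, 1323, …
g: a_k = 2, 2, 6, 10, 22, 42, 86, 170, …
L₀ := L_f ⊗_s L_g (sym. prod.), ord ≤ 1.
∫: right-multiply L₀ by Dx.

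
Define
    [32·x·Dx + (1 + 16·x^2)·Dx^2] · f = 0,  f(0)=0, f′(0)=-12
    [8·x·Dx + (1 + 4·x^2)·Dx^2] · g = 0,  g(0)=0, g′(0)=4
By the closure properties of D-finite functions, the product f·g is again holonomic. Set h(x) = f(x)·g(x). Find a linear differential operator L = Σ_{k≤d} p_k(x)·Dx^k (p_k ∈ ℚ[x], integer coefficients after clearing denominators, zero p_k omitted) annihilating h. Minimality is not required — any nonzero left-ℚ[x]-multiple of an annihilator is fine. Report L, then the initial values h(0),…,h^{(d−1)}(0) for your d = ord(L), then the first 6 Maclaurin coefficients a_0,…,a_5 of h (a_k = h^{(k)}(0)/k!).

L = (-1536·x - 51200·x^3 - 262144·x^5 + 655360·x^7 + 6291456·x^9)·Dx + (-80 - 6592·x^2 - 92160·x^4 - 229376·x^6 + 2293760·x^8 + 9437184·x^10)·Dx^2 + (-160·x - 4480·x^3 - 30720·x^5 + 69632·x^7 + 1310720·x^9 + 3145728·x^11)·Dx^3 + (-1 - 40·x^2 - 464·x^4 + 29696·x^8 + 163840·x^10 + 262144·x^12)·Dx^4  (order 4).
h: a_k = 0, 0, -48, 0, 320, 0, …
ICs: h(0) = 0, h′(0) = 0, h′′(0) = -96, h′′′(0) = 0.

f: a_k = 0, -12, 0, 64, 0, -3072/5, …
g: a_k = 0, 4, 0, -16/3, 0, 64/5, …
Product ⇒ symmetric product L₀, ord ≤ 4.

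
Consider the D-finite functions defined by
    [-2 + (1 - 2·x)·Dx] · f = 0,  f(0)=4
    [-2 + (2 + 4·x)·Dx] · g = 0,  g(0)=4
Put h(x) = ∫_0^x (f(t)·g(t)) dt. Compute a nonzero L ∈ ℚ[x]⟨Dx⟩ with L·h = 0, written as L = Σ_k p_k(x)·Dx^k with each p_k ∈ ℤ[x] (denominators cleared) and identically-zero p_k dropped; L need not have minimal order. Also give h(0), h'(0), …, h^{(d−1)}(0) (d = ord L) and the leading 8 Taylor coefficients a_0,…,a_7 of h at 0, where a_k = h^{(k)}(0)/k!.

f: a_k = 4, 8, 16, 32, 64, 128, 256, 512, …
g: a_k = 4, 4, -2, 2, -5/2, 7/2, -21/4, 33/4, …
L₀ := L_f ⊗_s L_g (sym. prod.), ord ≤ 1.
∫: right-multiply L₀ by Dx.
L = (3 + 2·x)·Dx + (-1 + 4·x^2)·Dx^2  (order 2).
h: a_k = 0, 16, 24, 88/3, 46, 358/5, 365/3, 1439/7, …
ICs: h(0) = 0, h′(0) = 16.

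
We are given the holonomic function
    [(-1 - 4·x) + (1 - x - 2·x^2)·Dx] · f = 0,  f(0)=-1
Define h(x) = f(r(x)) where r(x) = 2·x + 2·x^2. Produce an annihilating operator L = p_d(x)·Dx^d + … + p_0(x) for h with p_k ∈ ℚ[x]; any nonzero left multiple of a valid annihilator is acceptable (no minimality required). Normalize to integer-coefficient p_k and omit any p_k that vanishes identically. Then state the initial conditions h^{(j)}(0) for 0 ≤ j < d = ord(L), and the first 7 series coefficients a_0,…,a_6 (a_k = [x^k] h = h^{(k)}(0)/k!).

L = (2 + 20·x + 48·x^2 + 32·x^3) + (-1 + 2·x + 10·x^2 + 16·x^3 + 8·x^4)·Dx  (order 1).
h: a_k = -1, -2, -14, -64, -308, -1496, -7208, …
ICs: h(0) = -1.

f: a_k = -1, -1, -3, -5, -11, -21, -43, …
Substitute x→r, Dx→(1/r')Dx; clear ⇒ L₀.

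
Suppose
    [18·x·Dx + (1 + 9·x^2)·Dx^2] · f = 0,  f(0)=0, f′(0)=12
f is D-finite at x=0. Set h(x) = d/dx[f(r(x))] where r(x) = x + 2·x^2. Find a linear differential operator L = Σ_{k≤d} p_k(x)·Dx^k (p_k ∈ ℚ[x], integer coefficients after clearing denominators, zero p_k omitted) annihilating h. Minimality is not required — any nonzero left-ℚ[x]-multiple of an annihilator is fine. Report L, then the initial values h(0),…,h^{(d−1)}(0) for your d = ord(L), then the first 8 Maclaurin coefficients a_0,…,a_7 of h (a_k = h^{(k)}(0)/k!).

f: a_k = 0, 12, 0, -36, 0, 972/5, 0, -8748/7, …
Substitute x→r, Dx→(1/r')Dx; clear ⇒ L₀.
h₀' ⇒ L via d/dx closure of L₀.
L = (-4 + 18·x + 144·x^2 + 432·x^3 + 432·x^4) + (1 + 4·x + 9·x^2 + 72·x^3 + 180·x^4 + 144·x^5)·Dx  (order 1).
h: a_k = 12, 48, -108, -864, -1188, 9936, 45684, -15552, …
ICs: h(0) = 12.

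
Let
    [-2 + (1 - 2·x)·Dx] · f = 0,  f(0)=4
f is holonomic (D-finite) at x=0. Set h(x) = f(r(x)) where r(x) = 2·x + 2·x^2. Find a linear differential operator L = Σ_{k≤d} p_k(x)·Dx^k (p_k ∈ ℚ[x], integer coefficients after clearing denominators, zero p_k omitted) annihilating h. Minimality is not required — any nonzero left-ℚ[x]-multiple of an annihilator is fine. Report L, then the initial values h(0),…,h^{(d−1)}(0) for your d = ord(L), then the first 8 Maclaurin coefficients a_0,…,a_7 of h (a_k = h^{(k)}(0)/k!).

L = (4 + 8·x) + (-1 + 4·x + 4·x^2)·Dx  (order 1).
h: a_k = 4, 16, 80, 384, 1856, 8960, 43264, 208896, …
ICs: h(0) = 4.

f: a_k = 4, 8, 16, 32, 64, 128, 256, 512, …
L₀ from L_f via x↦r, Dx↦r'^{-1}Dx.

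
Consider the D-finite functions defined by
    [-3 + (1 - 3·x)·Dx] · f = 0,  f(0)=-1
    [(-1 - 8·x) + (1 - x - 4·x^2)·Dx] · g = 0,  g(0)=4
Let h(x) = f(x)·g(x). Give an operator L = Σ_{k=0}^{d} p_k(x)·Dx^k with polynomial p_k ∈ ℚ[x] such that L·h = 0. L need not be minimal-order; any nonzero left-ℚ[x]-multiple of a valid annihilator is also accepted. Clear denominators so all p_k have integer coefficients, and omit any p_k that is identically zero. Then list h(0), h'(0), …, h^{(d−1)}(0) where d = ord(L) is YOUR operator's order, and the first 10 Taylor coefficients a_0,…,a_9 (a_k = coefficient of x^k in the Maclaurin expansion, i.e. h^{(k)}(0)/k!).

L = (-4 - 2·x + 36·x^2) + (1 - 4·x - x^2 + 12·x^3)·Dx  (order 1).
h: a_k = -4, -16, -68, -240, -836, -2768, -9028, -28848, -91204, -285328, …
ICs: h(0) = -4.

f: a_k = -1, -3, -9, -27, -81, -243, -729, -2187, -6561, -19683, …
g: a_k = 4, 4, 20, 36, 116, 260, 724, 1764, 4660, 11716, …
L₀ := L_f ⊗_s L_g (sym. prod.), ord ≤ 1.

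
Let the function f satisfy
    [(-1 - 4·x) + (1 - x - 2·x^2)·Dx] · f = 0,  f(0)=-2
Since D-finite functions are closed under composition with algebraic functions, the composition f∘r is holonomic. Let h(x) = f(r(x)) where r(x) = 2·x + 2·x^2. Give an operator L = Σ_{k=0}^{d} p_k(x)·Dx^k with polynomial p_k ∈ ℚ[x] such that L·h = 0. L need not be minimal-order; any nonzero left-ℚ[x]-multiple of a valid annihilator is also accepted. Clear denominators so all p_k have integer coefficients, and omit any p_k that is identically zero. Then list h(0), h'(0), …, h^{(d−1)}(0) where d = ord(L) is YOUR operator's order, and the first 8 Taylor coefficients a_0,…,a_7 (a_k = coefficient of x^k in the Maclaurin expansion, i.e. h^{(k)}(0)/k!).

f: a_k = -2, -2, -6, -10, -22, -42, -86, -170, …
Change of var in L_f (x↦r) gives L₀.
L = (2 + 20·x + 48·x^2 + 32·x^3) + (-1 + 2·x + 10·x^2 + 16·x^3 + 8·x^4)·Dx  (order 1).
h: a_k = -2, -4, -28, -128, -616, -2992, -14416, -69632, …
ICs: h(0) = -2.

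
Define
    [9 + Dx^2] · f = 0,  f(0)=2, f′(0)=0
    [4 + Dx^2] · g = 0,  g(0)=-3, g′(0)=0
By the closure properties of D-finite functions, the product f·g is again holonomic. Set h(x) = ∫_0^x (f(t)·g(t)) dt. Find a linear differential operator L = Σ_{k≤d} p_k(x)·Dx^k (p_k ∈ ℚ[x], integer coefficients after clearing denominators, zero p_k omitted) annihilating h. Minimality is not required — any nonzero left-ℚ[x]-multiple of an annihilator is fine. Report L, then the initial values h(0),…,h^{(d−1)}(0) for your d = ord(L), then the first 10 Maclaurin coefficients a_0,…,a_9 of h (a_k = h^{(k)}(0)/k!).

L = 25·Dx + 26·Dx^3 + Dx^5  (order 5).
h: a_k = 0, -6, 0, 13, 0, -313/20, 0, 7813/840, 0, -195313/60480, …
ICs: h(0) = 0, h′(0) = -6, h′′(0) = 0, h′′′(0) = 78, h′′′′(0) = 0.

f: a_k = 2, 0, -9, 0, 27/4, 0, -81/40, 0, 729/2240, 0, …
g: a_k = -3, 0, 6, 0, -2, 0, 4/15, 0, -2/105, 0, …
L₀ := L_f ⊗_s L_g (sym. prod.), ord ≤ 4.
Integrate: L := L₀·Dx.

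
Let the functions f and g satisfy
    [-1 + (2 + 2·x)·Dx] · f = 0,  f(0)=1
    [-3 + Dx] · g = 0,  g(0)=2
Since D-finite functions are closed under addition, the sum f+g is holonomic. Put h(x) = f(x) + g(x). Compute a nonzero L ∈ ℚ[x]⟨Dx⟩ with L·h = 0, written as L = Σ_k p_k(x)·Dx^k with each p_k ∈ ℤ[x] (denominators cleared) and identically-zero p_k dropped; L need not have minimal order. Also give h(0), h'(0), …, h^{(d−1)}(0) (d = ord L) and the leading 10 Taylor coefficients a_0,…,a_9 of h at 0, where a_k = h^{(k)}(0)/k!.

L = (21 + 18·x) + (-37 - 72·x - 36·x^2)·Dx + (10 + 22·x + 12·x^2)·Dx^2  (order 2).
h: a_k = 3, 13/2, 71/8, 145/16, 859/128, 5219/1280, 10263/5120, 63363/71680, 358233/1146880, 273857/2293760, …
ICs: h(0) = 3, h′(0) = 13/2.

f: a_k = 1, 1/2, -1/8, 1/16, -5/128, 7/256, -21/1024, 33/2048, -429/32768, 715/65536, …
g: a_k = 2, 6, 9, 9, 27/4, 81/20, 81/40, 243/280, 729/2240, 243/2240, …
h₀=f+g: left-lcm gives L₀, ord ≤ 2.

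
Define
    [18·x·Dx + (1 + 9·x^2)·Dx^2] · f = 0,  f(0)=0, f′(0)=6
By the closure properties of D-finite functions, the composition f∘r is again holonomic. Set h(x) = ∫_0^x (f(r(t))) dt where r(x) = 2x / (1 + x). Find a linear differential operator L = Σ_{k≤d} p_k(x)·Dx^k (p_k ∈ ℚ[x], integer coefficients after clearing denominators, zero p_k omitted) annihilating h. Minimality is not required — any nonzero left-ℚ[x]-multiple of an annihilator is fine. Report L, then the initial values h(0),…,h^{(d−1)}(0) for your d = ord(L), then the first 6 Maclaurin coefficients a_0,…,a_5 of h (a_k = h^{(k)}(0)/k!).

L = (2 + 74·x)·Dx^2 + (1 + 2·x + 37·x^2)·Dx^3  (order 3).
h: a_k = 0, 0, 6, -4, -33, 84, …
ICs: h(0) = 0, h′(0) = 0, h′′(0) = 12.

f: a_k = 0, 6, 0, -18, 0, 486/5, …
h₀=f(r): pull back L_f along r ⇒ L₀.
Integrate: L := L₀·Dx.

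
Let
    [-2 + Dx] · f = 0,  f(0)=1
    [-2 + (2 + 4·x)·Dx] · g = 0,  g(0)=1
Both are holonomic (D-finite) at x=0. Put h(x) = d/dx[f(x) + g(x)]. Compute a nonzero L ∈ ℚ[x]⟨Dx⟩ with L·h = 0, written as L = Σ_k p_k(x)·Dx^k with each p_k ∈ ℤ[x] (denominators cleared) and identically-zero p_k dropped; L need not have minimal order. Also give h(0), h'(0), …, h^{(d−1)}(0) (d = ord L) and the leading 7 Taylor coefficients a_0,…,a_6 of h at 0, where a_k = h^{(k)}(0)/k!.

f: a_k = 1, 2, 2, 4/3, 2/3, 4/15, 4/45, …
g: a_k = 1, 1, -1/2, 1/2, -5/8, 7/8, -21/16, …
h₀=f+g: left-lcm gives L₀, ord ≤ 2.
h=h₀': d/dx-closure on L₀ ⇒ L.
L = (-10 - 8·x) + (-1 - 16·x - 16·x^2)·Dx + (3 + 10·x + 8·x^2)·Dx^2  (order 2).
h: a_k = 3, 3, 11/2, 1/6, 137/24, -881/120, 10523/720, …
ICs: h(0) = 3, h′(0) = 3.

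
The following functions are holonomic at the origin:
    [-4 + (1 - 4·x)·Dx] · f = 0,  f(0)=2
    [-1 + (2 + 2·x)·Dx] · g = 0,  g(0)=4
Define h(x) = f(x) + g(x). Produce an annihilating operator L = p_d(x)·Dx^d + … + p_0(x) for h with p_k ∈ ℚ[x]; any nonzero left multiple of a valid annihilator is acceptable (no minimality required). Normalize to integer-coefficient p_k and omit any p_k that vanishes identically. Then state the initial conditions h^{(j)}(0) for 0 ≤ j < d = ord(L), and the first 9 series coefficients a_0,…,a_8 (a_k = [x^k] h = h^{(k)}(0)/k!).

L = (-68 - 48·x) + (129 + 248·x + 144·x^2)·Dx + (-14 + 18·x + 128·x^2 + 96·x^3)·Dx^2  (order 2).
h: a_k = 6, 10, 63/2, 513/4, 16379/32, 131079/64, 2097131/256, 16777249/512, 1073741395/8192, …
ICs: h(0) = 6, h′(0) = 10.

f: a_k = 2, 8, 32, 128, 512, 2048, 8192, 32768, 131072, …
g: a_k = 4, 2, -1/2, 1/4, -5/32, 7/64, -21/256, 33/512, -429/8192, …
L₀ := lclm(L_f,L_g); ord L₀ ≤ 1+1.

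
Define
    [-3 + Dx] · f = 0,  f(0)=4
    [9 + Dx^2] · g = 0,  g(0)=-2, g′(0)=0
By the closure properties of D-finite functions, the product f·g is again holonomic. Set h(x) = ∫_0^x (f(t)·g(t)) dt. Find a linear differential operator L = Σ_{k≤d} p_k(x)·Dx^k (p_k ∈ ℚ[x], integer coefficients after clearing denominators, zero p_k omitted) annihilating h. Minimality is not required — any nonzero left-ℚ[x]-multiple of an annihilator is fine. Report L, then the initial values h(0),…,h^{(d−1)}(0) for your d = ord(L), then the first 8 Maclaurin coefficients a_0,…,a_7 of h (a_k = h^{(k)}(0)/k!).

f: a_k = 4, 12, 18, 18, 27/2, 81/10, 81/20, 243/140, …
g: a_k = -2, 0, 9, 0, -27/4, 0, 81/40, 0, …
f·g: L₀ = L_f ⊗_s L_g, ord ≤ 1·2.
h=∫h₀ ⇒ L = L₀·Dx.
L = 18·Dx - 6·Dx^2 + Dx^3  (order 3).
h: a_k = 0, -8, -12, 0, 18, 108/5, 54/5, 0, …
ICs: h(0) = 0, h′(0) = -8, h′′(0) = -24.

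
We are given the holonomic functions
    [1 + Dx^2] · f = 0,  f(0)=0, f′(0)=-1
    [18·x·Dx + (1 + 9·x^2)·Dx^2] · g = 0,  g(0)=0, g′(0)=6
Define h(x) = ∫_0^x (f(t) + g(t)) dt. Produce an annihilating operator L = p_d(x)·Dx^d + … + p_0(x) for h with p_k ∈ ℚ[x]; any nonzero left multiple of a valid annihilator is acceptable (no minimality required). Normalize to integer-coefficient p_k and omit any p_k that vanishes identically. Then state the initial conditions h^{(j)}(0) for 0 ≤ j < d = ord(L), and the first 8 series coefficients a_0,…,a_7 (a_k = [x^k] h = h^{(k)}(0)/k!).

L = (-1926·x + 17820·x^3 + 1458·x^5)·Dx^2 + (-17 + 351·x^2 + 4617·x^4 + 729·x^6)·Dx^3 + (-1926·x + 17820·x^3 + 1458·x^5)·Dx^4 + (-17 + 351·x^2 + 4617·x^4 + 729·x^6)·Dx^5  (order 5).
h: a_k = 0, 0, 5/2, 0, -107/24, 0, 11663/720, 0, …
ICs: h(0) = 0, h′(0) = 0, h′′(0) = 5, h′′′(0) = 0, h′′′′(0) = -107.

f: a_k = 0, -1, 0, 1/6, 0, -1/120, 0, 1/5040, …
g: a_k = 0, 6, 0, -18, 0, 486/5, 0, -4374/7, …
Weyl lclm of L_f,L_g ⇒ L₀ (ord ≤ 4).
∫: right-multiply L₀ by Dx.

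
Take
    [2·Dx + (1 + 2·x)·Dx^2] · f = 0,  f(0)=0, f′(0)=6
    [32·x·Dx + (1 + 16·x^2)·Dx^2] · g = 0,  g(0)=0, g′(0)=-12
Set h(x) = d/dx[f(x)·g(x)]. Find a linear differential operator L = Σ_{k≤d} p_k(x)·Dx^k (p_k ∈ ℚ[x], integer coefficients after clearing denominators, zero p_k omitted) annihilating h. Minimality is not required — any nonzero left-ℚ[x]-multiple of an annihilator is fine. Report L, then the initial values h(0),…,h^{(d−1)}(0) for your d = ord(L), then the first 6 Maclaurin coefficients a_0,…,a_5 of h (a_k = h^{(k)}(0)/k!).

f: a_k = 0, 6, -6, 8, -12, 96/5, …
g: a_k = 0, -12, 0, 64, 0, -3072/5, …
f·g: L₀ = L_f ⊗_s L_g, ord ≤ 2·2.
Differentiate: ansatz ord ≤ ord L₀ ⇒ L.
L = (2304 + 8960·x + 114688·x^2 + 552960·x^3 + 983040·x^4 + 851968·x^5 + 1048576·x^7) + (1032 + 14720·x + 111872·x^2 + 616448·x^3 + 1884160·x^4 + 3047424·x^5 + 2293760·x^6 + 1572864·x^7 + 3670016·x^8)·Dx + (72 + 2512·x + 19968·x^2 + 99072·x^3 + 393216·x^4 + 1019904·x^5 + 1572864·x^6 + 1376256·x^7 + 1572864·x^8 + 2097152·x^9)·Dx^2 + (17 + 132·x + 964·x^2 + 4864·x^3 + 18432·x^4 + 55296·x^5 + 129024·x^6 + 196608·x^7 + 196608·x^8 + 262144·x^9 + 262144·x^10)·Dx^3  (order 3).
h: a_k = 0, -144, 216, 1152, -1200, -102144/5, …
ICs: h(0) = 0, h′(0) = -144, h′′(0) = 432.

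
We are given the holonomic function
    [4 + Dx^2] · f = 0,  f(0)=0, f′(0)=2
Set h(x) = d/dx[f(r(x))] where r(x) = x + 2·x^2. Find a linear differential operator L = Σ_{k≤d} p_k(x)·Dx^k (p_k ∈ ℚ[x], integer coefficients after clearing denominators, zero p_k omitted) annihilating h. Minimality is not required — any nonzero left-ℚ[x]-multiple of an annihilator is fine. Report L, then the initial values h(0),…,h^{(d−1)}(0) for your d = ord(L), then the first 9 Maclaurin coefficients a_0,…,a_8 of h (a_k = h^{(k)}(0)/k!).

f: a_k = 0, 2, 0, -4/3, 0, 4/15, 0, -8/315, 0, …
Substitute x→r, Dx→(1/r')Dx; clear ⇒ L₀.
h=h₀': d/dx-closure on L₀ ⇒ L.
L = (52 + 64·x + 384·x^2 + 1024·x^3 + 1024·x^4) + (-12 - 48·x)·Dx + (1 + 8·x + 16·x^2)·Dx^2  (order 2).
h: a_k = 2, 8, -4, -32, -236/3, -48, 3352/45, 7552/45, 54436/315, …
ICs: h(0) = 2, h′(0) = 8.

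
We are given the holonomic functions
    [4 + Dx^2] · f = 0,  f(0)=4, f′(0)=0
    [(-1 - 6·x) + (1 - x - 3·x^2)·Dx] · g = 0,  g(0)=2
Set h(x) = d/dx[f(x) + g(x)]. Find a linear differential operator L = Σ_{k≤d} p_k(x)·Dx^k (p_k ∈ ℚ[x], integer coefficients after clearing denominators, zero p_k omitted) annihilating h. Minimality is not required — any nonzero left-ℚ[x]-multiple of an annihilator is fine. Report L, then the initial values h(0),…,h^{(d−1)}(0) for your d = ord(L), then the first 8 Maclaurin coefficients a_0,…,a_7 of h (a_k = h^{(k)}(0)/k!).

L = (976 + 5056·x + 17104·x^2 + 11760·x^3 + 18720·x^4 + 3888·x^5 + 3888·x^6) + (-92 - 516·x + 372·x^2 + 1232·x^3 + 2280·x^4 + 3240·x^5 + 1512·x^6 + 1296·x^7)·Dx + (244 + 1264·x + 4276·x^2 + 2940·x^3 + 4680·x^4 + 972·x^5 + 972·x^6)·Dx^2 + (-23 - 129·x + 93·x^2 + 308·x^3 + 570·x^4 + 810·x^5 + 378·x^6 + 324·x^7)·Dx^3  (order 3).
h: a_k = 2, 0, 42, 488/3, 400, 17428/15, 3038, 2560384/315, …
ICs: h(0) = 2, h′(0) = 0, h′′(0) = 84.

f: a_k = 4, 0, -8, 0, 8/3, 0, -16/45, 0, …
g: a_k = 2, 2, 8, 14, 38, 80, 194, 434, …
f+g: L₀ = lclm(L_f,L_g), ord ≤ 2+1.
h=h₀': d/dx-closure on L₀ ⇒ L.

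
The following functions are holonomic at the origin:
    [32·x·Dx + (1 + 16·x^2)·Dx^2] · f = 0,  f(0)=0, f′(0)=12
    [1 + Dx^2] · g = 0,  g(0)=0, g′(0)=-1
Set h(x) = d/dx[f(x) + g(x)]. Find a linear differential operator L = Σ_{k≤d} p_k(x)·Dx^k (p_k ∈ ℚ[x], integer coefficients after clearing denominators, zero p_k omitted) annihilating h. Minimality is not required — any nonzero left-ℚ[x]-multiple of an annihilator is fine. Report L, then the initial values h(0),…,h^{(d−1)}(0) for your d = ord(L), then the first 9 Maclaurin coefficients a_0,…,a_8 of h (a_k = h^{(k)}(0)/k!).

f: a_k = 0, 12, 0, -64, 0, 3072/5, 0, -49152/7, 0, …
g: a_k = 0, -1, 0, 1/6, 0, -1/120, 0, 1/5040, 0, …
Weyl lclm of L_f,L_g ⇒ L₀ (ord ≤ 4).
h₀' ⇒ L via d/dx closure of L₀.
L = (-6112·x + 99328·x^3 + 8192·x^5) + (-31 + 1072·x^2 + 25344·x^4 + 4096·x^6)·Dx + (-6112·x + 99328·x^3 + 8192·x^5)·Dx^2 + (-31 + 1072·x^2 + 25344·x^4 + 4096·x^6)·Dx^3  (order 3).
h: a_k = 11, 0, -383/2, 0, 73727/24, 0, -35389439/720, 0, 31708938239/40320, …
ICs: h(0) = 11, h′(0) = 0, h′′(0) = -383.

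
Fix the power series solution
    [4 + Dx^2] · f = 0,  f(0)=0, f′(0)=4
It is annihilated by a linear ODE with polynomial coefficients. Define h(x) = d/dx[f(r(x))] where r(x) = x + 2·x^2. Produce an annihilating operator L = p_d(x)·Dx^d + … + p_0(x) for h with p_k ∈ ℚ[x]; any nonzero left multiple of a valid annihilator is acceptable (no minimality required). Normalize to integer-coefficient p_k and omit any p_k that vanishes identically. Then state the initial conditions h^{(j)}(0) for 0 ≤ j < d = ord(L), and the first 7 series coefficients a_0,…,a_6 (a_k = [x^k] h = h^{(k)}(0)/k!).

f: a_k = 0, 4, 0, -8/3, 0, 8/15, 0, …
h₀=f(r): pull back L_f along r ⇒ L₀.
Derive L from L₀ (diff closure).
L = (52 + 64·x + 384·x^2 + 1024·x^3 + 1024·x^4) + (-12 - 48·x)·Dx + (1 + 8·x + 16·x^2)·Dx^2  (order 2).
h: a_k = 4, 16, -8, -64, -472/3, -96, 6704/45, …
ICs: h(0) = 4, h′(0) = 16.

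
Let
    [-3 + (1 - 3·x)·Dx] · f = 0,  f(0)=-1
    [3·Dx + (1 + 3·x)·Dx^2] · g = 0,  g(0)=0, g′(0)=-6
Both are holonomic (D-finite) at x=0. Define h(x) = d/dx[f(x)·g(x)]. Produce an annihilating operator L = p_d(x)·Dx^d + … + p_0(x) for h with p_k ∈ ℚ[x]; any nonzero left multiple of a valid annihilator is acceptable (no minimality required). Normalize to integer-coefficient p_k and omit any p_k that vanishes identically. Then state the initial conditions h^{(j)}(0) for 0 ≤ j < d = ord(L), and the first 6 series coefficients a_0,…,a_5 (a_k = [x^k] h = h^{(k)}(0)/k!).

L = 36 + (3 + 45·x)·Dx + (-1 + 9·x^2)·Dx^2  (order 2).
h: a_k = 6, 18, 135, 378, 3807/2, 26973/5, …
ICs: h(0) = 6, h′(0) = 18.

f: a_k = -1, -3, -9, -27, -81, -243, …
g: a_k = 0, -6, 9, -18, 81/2, -486/5, …
f·g: L₀ = L_f ⊗_s L_g, ord ≤ 1·2.
Differentiate: ansatz ord ≤ ord L₀ ⇒ L.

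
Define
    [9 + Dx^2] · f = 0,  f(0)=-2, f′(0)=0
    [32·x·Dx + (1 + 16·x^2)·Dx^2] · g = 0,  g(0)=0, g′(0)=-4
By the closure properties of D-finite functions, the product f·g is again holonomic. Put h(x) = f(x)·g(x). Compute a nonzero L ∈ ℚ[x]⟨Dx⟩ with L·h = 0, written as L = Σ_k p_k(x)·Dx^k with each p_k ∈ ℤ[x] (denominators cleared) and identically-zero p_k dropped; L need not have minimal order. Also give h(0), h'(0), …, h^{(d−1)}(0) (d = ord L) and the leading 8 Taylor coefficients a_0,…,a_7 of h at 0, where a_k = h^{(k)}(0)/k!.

f: a_k = -2, 0, 9, 0, -27/4, 0, 81/40, 0, …
g: a_k = 0, -4, 0, 64/3, 0, -1024/5, 0, 16384/7, …
L₀ := L_f ⊗_s L_g (sym. prod.), ord ≤ 4.
L = (16425 + 696384·x^2 + 2778624·x^4 + 11943936·x^6 + 47775744·x^8) + (23616·x + 543744·x^3 + 3981312·x^5 + 21233664·x^7)·Dx + (2050 + 87168·x^2 + 470016·x^4 + 2654208·x^6 + 10616832·x^8)·Dx^2 + (2624·x + 60416·x^3 + 442368·x^5 + 2359296·x^7)·Dx^3 + (25 + 1088·x^2 + 17920·x^4 + 147456·x^6 + 589824·x^8)·Dx^4  (order 4).
h: a_k = 0, 8, 0, -236/3, 0, 3143/5, 0, -467351/70, …
ICs: h(0) = 0, h′(0) = 8, h′′(0) = 0, h′′′(0) = -472.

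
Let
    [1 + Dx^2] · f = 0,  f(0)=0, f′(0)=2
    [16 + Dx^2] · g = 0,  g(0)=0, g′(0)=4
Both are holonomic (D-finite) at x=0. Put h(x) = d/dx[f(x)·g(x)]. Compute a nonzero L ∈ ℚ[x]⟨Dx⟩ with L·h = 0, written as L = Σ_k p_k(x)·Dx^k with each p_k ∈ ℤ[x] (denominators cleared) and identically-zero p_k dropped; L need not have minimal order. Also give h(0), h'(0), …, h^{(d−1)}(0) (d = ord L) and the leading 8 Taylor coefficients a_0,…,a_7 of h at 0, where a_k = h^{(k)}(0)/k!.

L = 225 + 34·Dx^2 + Dx^4  (order 4).
h: a_k = 0, 16, 0, -272/3, 0, 1862/15, 0, -24004/315, …
ICs: h(0) = 0, h′(0) = 16, h′′(0) = 0, h′′′(0) = -544.

f: a_k = 0, 2, 0, -1/3, 0, 1/60, 0, -1/2520, …
g: a_k = 0, 4, 0, -32/3, 0, 128/15, 0, -1024/315, …
h₀=f·g: eliminate ⇒ L₀, order ≤ 2·2.
h₀' ⇒ L via d/dx closure of L₀.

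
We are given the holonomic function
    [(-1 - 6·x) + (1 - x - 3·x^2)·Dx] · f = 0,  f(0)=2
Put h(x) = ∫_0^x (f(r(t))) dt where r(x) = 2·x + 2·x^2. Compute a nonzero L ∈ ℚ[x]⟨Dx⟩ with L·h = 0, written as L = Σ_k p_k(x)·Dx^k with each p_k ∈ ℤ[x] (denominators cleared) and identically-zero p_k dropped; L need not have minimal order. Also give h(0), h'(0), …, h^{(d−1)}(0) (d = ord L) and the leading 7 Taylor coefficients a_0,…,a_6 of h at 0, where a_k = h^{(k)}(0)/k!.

f: a_k = 2, 2, 8, 14, 38, 80, 194, …
f∘r: x↦r, Dx↦Dx/r' in L_f ⇒ L₀.
Integrate: L := L₀·Dx.
L = (2 + 28·x + 72·x^2 + 48·x^3)·Dx + (-1 + 2·x + 14·x^2 + 24·x^3 + 12·x^4)·Dx^2  (order 2).
h: a_k = 0, 2, 2, 12, 44, 976/5, 888, …
ICs: h(0) = 0, h′(0) = 2.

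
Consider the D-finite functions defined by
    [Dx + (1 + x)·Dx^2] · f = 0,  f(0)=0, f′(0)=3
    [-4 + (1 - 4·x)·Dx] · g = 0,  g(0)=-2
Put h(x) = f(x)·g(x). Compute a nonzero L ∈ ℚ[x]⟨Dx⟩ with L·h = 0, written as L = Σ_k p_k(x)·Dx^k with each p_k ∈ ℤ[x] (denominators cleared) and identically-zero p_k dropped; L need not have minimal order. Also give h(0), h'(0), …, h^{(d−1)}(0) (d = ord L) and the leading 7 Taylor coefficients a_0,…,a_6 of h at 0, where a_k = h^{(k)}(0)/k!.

f: a_k = 0, 3, -3/2, 1, -3/4, 3/5, -1/2, …
g: a_k = -2, -8, -32, -128, -512, -2048, -8192, …
L₀ := L_f ⊗_s L_g (sym. prod.), ord ≤ 2.
L = 4 + (7 + 12·x)·Dx + (-1 + 3·x + 4·x^2)·Dx^2  (order 2).
h: a_k = 0, -6, -21, -86, -685/2, -6856/5, -27419/5, …
ICs: h(0) = 0, h′(0) = -6.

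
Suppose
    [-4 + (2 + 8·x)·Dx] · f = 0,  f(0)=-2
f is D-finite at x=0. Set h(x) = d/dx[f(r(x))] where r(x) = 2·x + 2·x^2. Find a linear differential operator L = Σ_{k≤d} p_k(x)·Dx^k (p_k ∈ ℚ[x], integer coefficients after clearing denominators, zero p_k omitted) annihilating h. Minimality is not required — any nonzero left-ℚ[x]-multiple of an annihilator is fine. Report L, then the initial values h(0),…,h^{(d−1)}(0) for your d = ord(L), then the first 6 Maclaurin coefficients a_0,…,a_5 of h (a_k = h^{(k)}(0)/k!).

L = -2 + (-1 - 10·x - 24·x^2 - 16·x^3)·Dx  (order 1).
h: a_k = -8, 16, -96, 576, -3520, 21888, …
ICs: h(0) = -8.

f: a_k = -2, -4, 4, -8, 20, -56, …
f∘r: x↦r, Dx↦Dx/r' in L_f ⇒ L₀.
h=h₀': d/dx-closure on L₀ ⇒ L.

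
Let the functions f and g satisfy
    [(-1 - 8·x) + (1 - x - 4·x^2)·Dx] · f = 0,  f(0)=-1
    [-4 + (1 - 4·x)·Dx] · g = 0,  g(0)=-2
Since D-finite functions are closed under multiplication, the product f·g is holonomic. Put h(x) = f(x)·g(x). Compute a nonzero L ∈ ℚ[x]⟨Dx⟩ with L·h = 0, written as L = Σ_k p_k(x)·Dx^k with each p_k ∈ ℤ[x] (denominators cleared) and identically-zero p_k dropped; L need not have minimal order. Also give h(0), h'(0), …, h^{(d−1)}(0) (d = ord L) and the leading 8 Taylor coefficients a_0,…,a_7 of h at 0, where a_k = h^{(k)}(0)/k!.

L = (-5 + 48·x^2) + (1 - 5·x + 16·x^3)·Dx  (order 1).
h: a_k = 2, 10, 50, 218, 930, 3850, 15762, 63930, …
ICs: h(0) = 2.

f: a_k = -1, -1, -5, -9, -29, -65, -181, -441, …
g: a_k = -2, -8, -32, -128, -512, -2048, -8192, -32768, …
Sym-product of L_f,L_g gives L₀ (≤ ord 1).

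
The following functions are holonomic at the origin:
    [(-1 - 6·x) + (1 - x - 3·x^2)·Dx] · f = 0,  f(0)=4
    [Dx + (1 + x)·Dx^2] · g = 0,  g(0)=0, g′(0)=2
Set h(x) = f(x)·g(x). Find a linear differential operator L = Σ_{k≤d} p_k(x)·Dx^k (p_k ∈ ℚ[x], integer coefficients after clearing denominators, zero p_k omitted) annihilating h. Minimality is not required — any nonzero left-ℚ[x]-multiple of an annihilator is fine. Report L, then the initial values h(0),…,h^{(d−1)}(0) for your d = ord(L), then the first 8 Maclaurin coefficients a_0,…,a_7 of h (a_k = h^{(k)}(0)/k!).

f: a_k = 4, 4, 16, 28, 76, 160, 388, 868, …
g: a_k = 0, 2, -1, 2/3, -1/2, 2/5, -1/3, 2/7, …
L₀ := L_f ⊗_s L_g (sym. prod.), ord ≤ 2.
L = (7 + 12·x) + (1 + 15·x + 15·x^2)·Dx + (-1 + 4·x^2 + 3·x^3)·Dx^2  (order 2).
h: a_k = 0, 8, 4, 92/3, 122/3, 2014/15, 3824/15, 69182/105, …
ICs: h(0) = 0, h′(0) = 8.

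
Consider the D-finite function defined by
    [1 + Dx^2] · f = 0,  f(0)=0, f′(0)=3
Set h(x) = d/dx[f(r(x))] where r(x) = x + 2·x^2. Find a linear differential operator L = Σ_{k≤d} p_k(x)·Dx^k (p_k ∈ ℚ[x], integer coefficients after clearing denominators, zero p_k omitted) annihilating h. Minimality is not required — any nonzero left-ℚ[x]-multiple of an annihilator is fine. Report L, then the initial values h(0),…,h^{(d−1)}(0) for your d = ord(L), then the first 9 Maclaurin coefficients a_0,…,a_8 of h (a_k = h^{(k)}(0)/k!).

f: a_k = 0, 3, 0, -1/2, 0, 1/40, 0, -1/1680, 0, …
f∘r: x↦r, Dx↦Dx/r' in L_f ⇒ L₀.
h₀' ⇒ L via d/dx closure of L₀.
L = (49 + 16·x + 96·x^2 + 256·x^3 + 256·x^4) + (-12 - 48·x)·Dx + (1 + 8·x + 16·x^2)·Dx^2  (order 2).
h: a_k = 3, 12, -3/2, -12, -239/8, -45/2, 1679/240, 239/15, 235873/13440, …
ICs: h(0) = 3, h′(0) = 12.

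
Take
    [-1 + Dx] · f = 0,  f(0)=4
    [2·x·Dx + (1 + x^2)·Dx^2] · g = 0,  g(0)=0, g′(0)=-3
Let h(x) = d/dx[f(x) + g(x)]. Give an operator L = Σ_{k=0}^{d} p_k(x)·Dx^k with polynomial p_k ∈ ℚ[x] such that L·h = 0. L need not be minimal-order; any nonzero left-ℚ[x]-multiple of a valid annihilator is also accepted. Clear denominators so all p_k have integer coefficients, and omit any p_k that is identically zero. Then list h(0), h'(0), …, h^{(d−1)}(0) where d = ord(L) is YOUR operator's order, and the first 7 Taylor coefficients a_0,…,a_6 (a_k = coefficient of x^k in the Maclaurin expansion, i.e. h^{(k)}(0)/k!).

f: a_k = 4, 4, 2, 2/3, 1/6, 1/30, 1/180, …
g: a_k = 0, -3, 0, 1, 0, -3/5, 0, …
Sum ⇒ L₀ = lclm(L_f,L_g) in ℚ(x)⟨Dx⟩.
h=h₀': d/dx-closure on L₀ ⇒ L.
L = (2 - 4·x - 2·x^2) + (-3 + 3·x + x^2 - x^3)·Dx + (1 + x + x^2 + x^3)·Dx^2  (order 2).
h: a_k = 1, 4, 5, 2/3, -17/6, 1/30, 541/180, …
ICs: h(0) = 1, h′(0) = 4.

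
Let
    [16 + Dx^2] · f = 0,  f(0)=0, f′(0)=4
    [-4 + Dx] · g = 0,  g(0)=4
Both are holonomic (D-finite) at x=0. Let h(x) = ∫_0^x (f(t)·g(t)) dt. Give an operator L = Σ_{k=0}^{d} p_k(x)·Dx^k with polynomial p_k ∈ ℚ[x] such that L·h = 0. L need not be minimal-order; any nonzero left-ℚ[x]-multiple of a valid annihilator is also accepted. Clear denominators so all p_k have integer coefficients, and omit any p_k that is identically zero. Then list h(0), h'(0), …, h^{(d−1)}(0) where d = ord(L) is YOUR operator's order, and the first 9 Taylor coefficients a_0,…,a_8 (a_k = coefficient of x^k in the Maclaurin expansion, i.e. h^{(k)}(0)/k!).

f: a_k = 0, 4, 0, -32/3, 0, 128/15, 0, -1024/315, 0, …
g: a_k = 4, 16, 32, 128/3, 128/3, 512/15, 1024/45, 4096/315, 2048/315, …
h₀=f·g: eliminate ⇒ L₀, order ≤ 2·1.
h=∫₀ˣh₀: take L = L₀·Dx.
L = 32·Dx - 8·Dx^2 + Dx^3  (order 3).
h: a_k = 0, 0, 8, 64/3, 64/3, 0, -1024/45, -8192/315, -4096/315, …
ICs: h(0) = 0, h′(0) = 0, h′′(0) = 16.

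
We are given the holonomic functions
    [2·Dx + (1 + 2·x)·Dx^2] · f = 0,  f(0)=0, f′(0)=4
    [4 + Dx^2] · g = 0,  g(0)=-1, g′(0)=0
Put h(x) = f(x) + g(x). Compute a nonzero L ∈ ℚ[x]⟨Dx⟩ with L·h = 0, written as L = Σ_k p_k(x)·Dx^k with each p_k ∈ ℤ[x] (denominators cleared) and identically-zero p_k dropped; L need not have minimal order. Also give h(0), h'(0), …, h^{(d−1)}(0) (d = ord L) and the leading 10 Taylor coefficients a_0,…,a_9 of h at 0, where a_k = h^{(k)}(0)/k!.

f: a_k = 0, 4, -4, 16/3, -8, 64/5, -64/3, 256/7, -64, 1024/9, …
g: a_k = -1, 0, 2, 0, -2/3, 0, 4/45, 0, -2/315, 0, …
L₀ := lclm(L_f,L_g); ord L₀ ≤ 2+2.
L = (56 + 32·x + 32·x^2)·Dx + (12 + 40·x + 48·x^2 + 32·x^3)·Dx^2 + (14 + 8·x + 8·x^2)·Dx^3 + (3 + 10·x + 12·x^2 + 8·x^3)·Dx^4  (order 4).
h: a_k = -1, 4, -2, 16/3, -26/3, 64/5, -956/45, 256/7, -20162/315, 1024/9, …
ICs: h(0) = -1, h′(0) = 4, h′′(0) = -4, h′′′(0) = 32.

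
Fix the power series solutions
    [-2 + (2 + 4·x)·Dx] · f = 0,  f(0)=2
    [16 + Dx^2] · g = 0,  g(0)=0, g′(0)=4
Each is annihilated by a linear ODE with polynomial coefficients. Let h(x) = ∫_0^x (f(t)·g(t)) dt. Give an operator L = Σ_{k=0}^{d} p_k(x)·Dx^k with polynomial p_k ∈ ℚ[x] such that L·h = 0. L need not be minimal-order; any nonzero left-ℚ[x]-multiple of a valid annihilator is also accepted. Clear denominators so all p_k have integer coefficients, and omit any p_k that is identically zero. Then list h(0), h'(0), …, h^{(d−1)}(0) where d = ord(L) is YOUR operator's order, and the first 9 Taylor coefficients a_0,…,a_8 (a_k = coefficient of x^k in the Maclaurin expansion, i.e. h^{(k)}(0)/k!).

L = (19 + 64·x + 64·x^2)·Dx + (-2 - 4·x)·Dx^2 + (1 + 4·x + 4·x^2)·Dx^3  (order 3).
h: a_k = 0, 0, 4, 8/3, -19/3, -52/15, 341/90, 67/35, -7687/5040, …
ICs: h(0) = 0, h′(0) = 0, h′′(0) = 8.

f: a_k = 2, 2, -1, 1, -5/4, 7/4, -21/8, 33/8, -429/64, …
g: a_k = 0, 4, 0, -32/3, 0, 128/15, 0, -1024/315, 0, …
Product ⇒ symmetric product L₀, ord ≤ 2.
Integrate: L := L₀·Dx.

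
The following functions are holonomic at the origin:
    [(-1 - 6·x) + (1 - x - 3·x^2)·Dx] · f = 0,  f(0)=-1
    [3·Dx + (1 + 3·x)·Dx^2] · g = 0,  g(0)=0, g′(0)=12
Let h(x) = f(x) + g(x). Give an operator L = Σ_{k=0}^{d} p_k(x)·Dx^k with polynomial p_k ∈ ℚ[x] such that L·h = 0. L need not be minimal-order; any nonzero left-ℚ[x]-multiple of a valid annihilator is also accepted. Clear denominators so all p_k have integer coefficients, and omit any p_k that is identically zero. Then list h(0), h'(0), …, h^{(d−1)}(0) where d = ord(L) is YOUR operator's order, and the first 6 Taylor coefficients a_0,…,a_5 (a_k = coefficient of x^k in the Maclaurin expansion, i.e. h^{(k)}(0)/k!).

L = (270 + 1422·x + 3780·x^2 + 2916·x^3 + 2916·x^4)·Dx + (24 + 468·x + 2736·x^2 + 5616·x^3 + 5994·x^4 + 4860·x^5)·Dx^2 + (-11 - 79·x - 129·x^2 + 171·x^3 + 783·x^4 + 1377·x^5 + 972·x^6)·Dx^3  (order 3).
h: a_k = -1, 11, -22, 29, -100, 772/5, …
ICs: h(0) = -1, h′(0) = 11, h′′(0) = -44.

f: a_k = -1, -1, -4, -7, -19, -40, …
g: a_k = 0, 12, -18, 36, -81, 972/5, …
f+g: L₀ = lclm(L_f,L_g), ord ≤ 1+2.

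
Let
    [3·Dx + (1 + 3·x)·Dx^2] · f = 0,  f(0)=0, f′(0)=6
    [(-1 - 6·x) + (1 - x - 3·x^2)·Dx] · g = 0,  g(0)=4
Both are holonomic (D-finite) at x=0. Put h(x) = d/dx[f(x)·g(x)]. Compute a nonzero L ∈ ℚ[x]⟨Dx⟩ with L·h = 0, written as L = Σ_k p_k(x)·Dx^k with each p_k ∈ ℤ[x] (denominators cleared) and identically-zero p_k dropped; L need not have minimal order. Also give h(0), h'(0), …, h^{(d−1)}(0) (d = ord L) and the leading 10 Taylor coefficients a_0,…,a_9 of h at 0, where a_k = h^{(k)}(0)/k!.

f: a_k = 0, 6, -9, 18, -81/2, 486/5, -243, 4374/7, -6561/4, 4374, …
g: a_k = 4, 4, 16, 28, 76, 160, 388, 868, 2032, 4636, …
h₀=f·g: eliminate ⇒ L₀, order ≤ 2·1.
h=h₀': d/dx-closure on L₀ ⇒ L.
L = (34 + 162·x + 324·x^2) + (1 + 29·x + 180·x^2 + 252·x^3)·Dx + (-1 - 6·x - 2·x^2 + 33·x^3 + 36·x^4)·Dx^2  (order 2).
h: a_k = 24, -24, 396, -264, 3594, -13536/5, 147162/5, -1038792/35, 8315973/35, -319692, …
ICs: h(0) = 24, h′(0) = -24.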